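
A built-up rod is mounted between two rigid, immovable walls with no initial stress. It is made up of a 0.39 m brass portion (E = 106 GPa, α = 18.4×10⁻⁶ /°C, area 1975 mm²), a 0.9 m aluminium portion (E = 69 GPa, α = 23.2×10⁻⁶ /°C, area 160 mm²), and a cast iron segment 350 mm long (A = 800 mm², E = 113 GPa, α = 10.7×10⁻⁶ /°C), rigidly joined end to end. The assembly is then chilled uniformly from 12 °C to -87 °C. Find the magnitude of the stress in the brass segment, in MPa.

With the walls removed the bar would change length by δ_free = Σ αᵢΔT Lᵢ = 18.4×10⁻⁶×99×390 + 23.2×10⁻⁶×99×900 + 10.7×10⁻⁶×99×350 = 3.148 mm.
The walls prevent any net length change, so an axial force P (same in every segment) develops. Compatibility: P · Σ Lᵢ/(AᵢEᵢ) = δ_free.
The series flexibility is Σ Lᵢ/(AᵢEᵢ) = 390/(1975×106×10³) + 900/(160×69×10³) + 350/(800×113×10³) = 8.726×10⁻⁵ mm/N.
Hence P = δ_free / Σ(L/AE) = 3.148/8.726×10⁻⁵ = 36.08 kN (tensile).
σ_{brass} = P / A = 36080 / 1975 = 18.27 MPa.

σ ≈ 18.3 MPa (tensile)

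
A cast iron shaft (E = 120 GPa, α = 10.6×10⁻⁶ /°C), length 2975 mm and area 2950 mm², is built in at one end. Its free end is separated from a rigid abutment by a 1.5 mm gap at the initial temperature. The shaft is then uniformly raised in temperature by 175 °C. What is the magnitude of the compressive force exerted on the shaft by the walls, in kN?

P ≈ 478 kN

Free thermal elongation = αΔT L = 10.6×10⁻⁶ × 175 × 2975 = 5.519 mm.
This exceeds the 1.5 mm gap, so the wall pushes back. The portion of expansion that must be recovered elastically is δ_free − gap = 5.519 − 1.5 = 4.019 mm.
So σ = E(δ_free − g)/L = 120×10³ × 4.019/2975 = 162.1 MPa.
Force on the wall = σA = 162.1 × 2950 mm² = 478.2 kN.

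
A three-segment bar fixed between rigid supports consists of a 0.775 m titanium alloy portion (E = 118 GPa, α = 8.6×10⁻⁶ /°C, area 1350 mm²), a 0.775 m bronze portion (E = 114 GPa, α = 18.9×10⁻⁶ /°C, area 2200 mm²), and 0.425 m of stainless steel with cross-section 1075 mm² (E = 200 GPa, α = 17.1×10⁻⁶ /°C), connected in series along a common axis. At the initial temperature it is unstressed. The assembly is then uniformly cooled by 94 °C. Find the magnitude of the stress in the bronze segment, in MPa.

With the walls removed the bar would change length by δ_free = Σ αᵢΔT Lᵢ = 8.6×10⁻⁶×94×775 + 18.9×10⁻⁶×94×775 + 17.1×10⁻⁶×94×425 = 2.687 mm.
The walls prevent any net length change, so an axial force P (same in every segment) develops. Compatibility: P · Σ Lᵢ/(AᵢEᵢ) = δ_free.
The series flexibility is Σ Lᵢ/(AᵢEᵢ) = 775/(1350×118×10³) + 775/(2200×114×10³) + 425/(1075×200×10³) = 9.932×10⁻⁶ mm/N.
Hence P = δ_free / Σ(L/AE) = 2.687/9.932×10⁻⁶ = 270.5 kN (tensile).
σ_{bronze} = P / A = 270500 / 2200 = 123 MPa.

σ ≈ 123 MPa (tensile)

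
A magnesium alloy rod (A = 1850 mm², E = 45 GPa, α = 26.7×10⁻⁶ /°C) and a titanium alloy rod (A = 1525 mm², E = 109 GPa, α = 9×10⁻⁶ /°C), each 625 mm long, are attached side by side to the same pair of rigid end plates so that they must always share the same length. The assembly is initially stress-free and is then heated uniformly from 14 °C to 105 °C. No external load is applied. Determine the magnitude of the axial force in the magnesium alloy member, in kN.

P ≈ 89.3 kN (compressive in the magnesium alloy)

Both members must finish at the same length. With the larger α, the magnesium alloy tends to over-expand; the plates restrain it, putting the magnesium alloy in compression and the titanium alloy in tension. With no external load the two internal forces are equal and opposite, magnitude P.
Setting the final lengths equal and cancelling L: (α₁ − α₂)ΔT = P/(A₁E₁) + P/(A₂E₂).
|α₁ − α₂|·ΔT = 17.7×10⁻⁶ × 91 = 0.001611.
1/(A₁E₁) + 1/(A₂E₂) = 1/(1850×45×10³) + 1/(1525×109×10³) = 1.803×10⁻⁸ N⁻¹.
So P = 0.001611 / 1.803×10⁻⁸ = 89.34 kN.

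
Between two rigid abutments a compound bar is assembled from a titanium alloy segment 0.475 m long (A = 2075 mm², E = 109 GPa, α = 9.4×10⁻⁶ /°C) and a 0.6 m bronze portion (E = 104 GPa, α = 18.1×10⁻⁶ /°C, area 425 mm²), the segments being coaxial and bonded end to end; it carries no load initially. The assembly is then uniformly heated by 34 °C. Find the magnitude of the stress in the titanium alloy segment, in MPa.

σ ≈ 16 MPa (compressive)

Free thermal expansion of the whole bar: Σ αᵢΔT Lᵢ = 9.4×10⁻⁶×34×475 + 18.1×10⁻⁶×34×600 = 0.5211 mm.
The rigid supports impose zero overall length change; the single axial force P common to all segments must satisfy P Σ Lᵢ/(AᵢEᵢ) = δ_free.
The series flexibility is Σ Lᵢ/(AᵢEᵢ) = 475/(2075×109×10³) + 600/(425×104×10³) = 1.567×10⁻⁵ mm/N.
So P = 0.5211 / 1.567×10⁻⁵ = 33.24 kN, compressive.
σ_{titanium alloy} = P / A = 33240 / 2075 = 16.02 MPa.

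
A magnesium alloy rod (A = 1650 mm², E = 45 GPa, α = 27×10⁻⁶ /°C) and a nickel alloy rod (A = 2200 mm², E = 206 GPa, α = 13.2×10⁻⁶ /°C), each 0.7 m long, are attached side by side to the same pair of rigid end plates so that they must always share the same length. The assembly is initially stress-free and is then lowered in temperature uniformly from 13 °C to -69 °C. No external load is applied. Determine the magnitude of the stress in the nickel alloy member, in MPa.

σ ≈ 32.8 MPa (compressive)

The magnesium alloy has the larger α, so on cooling it would change length more than the nickel alloy if both were free. The rigid plates force a common final length, so the magnesium alloy is put into tension and the nickel alloy into compression, with equal and opposite forces P (no external load).
Compatibility of the two members (thermal + elastic change equal): (α₁ − α₂)ΔT = P·[1/(A₁E₁) + 1/(A₂E₂)].
|α₁ − α₂|·ΔT = 13.8×10⁻⁶ × 82 = 0.001132.
1/(A₁E₁) + 1/(A₂E₂) = 1/(1650×45×10³) + 1/(2200×206×10³) = 1.567×10⁻⁸ N⁻¹.
P = 0.001132 / 1.567×10⁻⁸ = 72190 N = 72.19 kN.
σ_{nickel alloy} = P/A₂ = 72190/2200 = 32.82 MPa, compressive.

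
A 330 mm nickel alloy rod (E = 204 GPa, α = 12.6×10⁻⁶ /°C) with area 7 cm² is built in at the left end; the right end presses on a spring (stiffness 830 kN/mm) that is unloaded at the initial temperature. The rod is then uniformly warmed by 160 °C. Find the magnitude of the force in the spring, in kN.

P ≈ 189 kN

Free thermal expansion: δ_free = αΔT L = 12.6×10⁻⁶ × 160 × 330 = 0.6653 mm.
With a force P in the spring, the elastic change of the rod is PL/(AE) and that of the spring is P/k; compatibility requires their sum to equal δ_free.
P [ L/(AE) + 1/k ] = δ_free → P [ 330/(700×204×10³) + 1/(830×10³) ] = 0.6653.
P = 0.6653 / 3.516×10⁻⁶ = 189200 N.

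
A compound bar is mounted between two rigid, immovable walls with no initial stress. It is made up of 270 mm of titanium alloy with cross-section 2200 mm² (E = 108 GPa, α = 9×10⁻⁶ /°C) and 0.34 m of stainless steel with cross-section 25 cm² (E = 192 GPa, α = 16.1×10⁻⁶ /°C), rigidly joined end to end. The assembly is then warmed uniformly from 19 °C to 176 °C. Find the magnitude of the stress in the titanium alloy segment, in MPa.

Free thermal expansion of the whole bar: Σ αᵢΔT Lᵢ = 9×10⁻⁶×157×270 + 16.1×10⁻⁶×157×340 = 1.241 mm.
The rigid supports impose zero overall length change; the single axial force P common to all segments must satisfy P Σ Lᵢ/(AᵢEᵢ) = δ_free.
Σ Lᵢ/(AᵢEᵢ) = 270/(2200×108×10³) + 340/(2500×192×10³) = 1.845×10⁻⁶ mm/N.
Hence P = δ_free / Σ(L/AE) = 1.241/1.845×10⁻⁶ = 672.7 kN (compressive).
σ_{titanium alloy} = P / A = 672700 / 2200 = 305.8 MPa.

σ ≈ 306 MPa (compressive)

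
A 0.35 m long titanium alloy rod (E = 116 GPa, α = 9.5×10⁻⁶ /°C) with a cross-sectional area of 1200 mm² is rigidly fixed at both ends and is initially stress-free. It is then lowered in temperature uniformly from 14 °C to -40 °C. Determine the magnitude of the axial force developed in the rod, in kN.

With zero net strain, σ = E·αΔT = 116 GPa × 9.5×10⁻⁶ × 54 = 59.51 MPa.
Then P = σA = 59.51 × 1200 mm² = 71.41 kN, tensile.

P ≈ 71.4 kN (tensile)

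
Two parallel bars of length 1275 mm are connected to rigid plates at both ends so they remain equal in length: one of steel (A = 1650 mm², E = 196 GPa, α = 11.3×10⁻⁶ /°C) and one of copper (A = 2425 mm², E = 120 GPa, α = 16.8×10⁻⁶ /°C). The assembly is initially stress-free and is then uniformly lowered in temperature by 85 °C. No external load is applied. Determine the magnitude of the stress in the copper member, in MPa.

σ ≈ 29.5 MPa (tensile)

Both members must finish at the same length. With the larger α, the copper tends to over-contract; the plates restrain it, putting the copper in tension and the steel in compression. With no external load the two internal forces are equal and opposite, magnitude P.
Setting the final lengths equal and cancelling L: (α₁ − α₂)ΔT = P/(A₁E₁) + P/(A₂E₂).
|α₁ − α₂|·ΔT = 5.5×10⁻⁶ × 85 = 0.0004675.
1/(A₁E₁) + 1/(A₂E₂) = 1/(1650×196×10³) + 1/(2425×120×10³) = 6.529×10⁻⁹ N⁻¹.
P = 0.0004675 / 6.529×10⁻⁹ = 71610 N = 71.61 kN.
σ_{copper} = P/A₂ = 71610/2425 = 29.53 MPa, tensile.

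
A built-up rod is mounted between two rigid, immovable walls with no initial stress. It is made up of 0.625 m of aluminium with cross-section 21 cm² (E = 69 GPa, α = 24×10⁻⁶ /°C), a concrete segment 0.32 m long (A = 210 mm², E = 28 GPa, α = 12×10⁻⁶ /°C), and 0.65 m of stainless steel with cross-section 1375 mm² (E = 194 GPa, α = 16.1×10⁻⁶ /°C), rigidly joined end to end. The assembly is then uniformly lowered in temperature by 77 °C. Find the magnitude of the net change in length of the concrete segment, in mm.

|ΔL| ≈ 1.71 mm

Free thermal contraction of the whole bar: Σ αᵢΔT Lᵢ = 24×10⁻⁶×77×625 + 12×10⁻⁶×77×320 + 16.1×10⁻⁶×77×650 = 2.256 mm.
The rigid supports impose zero overall length change; the single axial force P common to all segments must satisfy P Σ Lᵢ/(AᵢEᵢ) = δ_free.
Σ Lᵢ/(AᵢEᵢ) = 625/(2100×69×10³) + 320/(210×28×10³) + 650/(1375×194×10³) = 6.117×10⁻⁵ mm/N.
Hence P = δ_free / Σ(L/AE) = 2.256/6.117×10⁻⁵ = 36.89 kN (tensile).
For the concrete segment, free thermal change = 12×10⁻⁶×77×320 = 0.2957 mm and elastic change from P = 36890×320/(210×28×10³) = 2.007 mm; these oppose, so the net change is 1.71 mm (segment lengthens).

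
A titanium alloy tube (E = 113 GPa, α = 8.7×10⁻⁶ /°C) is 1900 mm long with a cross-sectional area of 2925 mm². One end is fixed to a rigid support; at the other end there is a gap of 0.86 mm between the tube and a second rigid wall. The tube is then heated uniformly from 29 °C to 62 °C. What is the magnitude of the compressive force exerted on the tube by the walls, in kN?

P ≈ 0 kN

If the wall were absent the tube would grow by αΔT L = 8.7×10⁻⁶ × 33 × 1900 = 0.5455 mm.
Since δ_free = 0.545 mm is less than the 0.86 mm gap, the tube never touches the wall. No axial force develops.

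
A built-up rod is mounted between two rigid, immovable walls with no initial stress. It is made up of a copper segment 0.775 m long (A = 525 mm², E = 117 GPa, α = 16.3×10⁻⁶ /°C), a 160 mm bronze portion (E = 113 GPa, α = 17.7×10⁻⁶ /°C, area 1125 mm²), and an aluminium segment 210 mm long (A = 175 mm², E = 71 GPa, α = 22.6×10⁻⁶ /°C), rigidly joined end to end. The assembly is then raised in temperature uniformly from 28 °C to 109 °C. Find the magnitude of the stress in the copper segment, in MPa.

If the supports were absent, the total length change would be Σ αᵢΔT Lᵢ = 16.3×10⁻⁶×81×775 + 17.7×10⁻⁶×81×160 + 22.6×10⁻⁶×81×210 = 1.637 mm.
Since the ends are fixed, an axial force P builds up, equal in every segment, with P · Σ Lᵢ/(AᵢEᵢ) = δ_free.
Σ Lᵢ/(AᵢEᵢ) = 775/(525×117×10³) + 160/(1125×113×10³) + 210/(175×71×10³) = 3.078×10⁻⁵ mm/N.
Hence P = δ_free / Σ(L/AE) = 1.637/3.078×10⁻⁵ = 53.19 kN (compressive).
σ_{copper} = P / A = 53190 / 525 = 101.3 MPa.

σ ≈ 101 MPa (compressive)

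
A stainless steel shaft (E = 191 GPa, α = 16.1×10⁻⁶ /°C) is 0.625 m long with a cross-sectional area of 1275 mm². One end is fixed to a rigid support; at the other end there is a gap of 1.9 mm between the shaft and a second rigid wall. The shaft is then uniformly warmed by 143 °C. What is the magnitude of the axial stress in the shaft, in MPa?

Unrestrained expansion: δ_free = αΔT L = 16.1×10⁻⁶ × 143 × 625 = 1.439 mm.
Since δ_free = 1.44 mm is less than the 1.9 mm gap, the shaft never touches the wall. No axial force develops.

σ ≈ 0 MPa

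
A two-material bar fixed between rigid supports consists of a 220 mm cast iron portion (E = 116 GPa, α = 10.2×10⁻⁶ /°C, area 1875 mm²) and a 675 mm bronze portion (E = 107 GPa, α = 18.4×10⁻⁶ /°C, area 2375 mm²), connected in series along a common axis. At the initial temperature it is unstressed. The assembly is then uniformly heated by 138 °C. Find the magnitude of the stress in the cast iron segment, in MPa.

σ ≈ 294 MPa (compressive)

Free thermal expansion of the whole bar: Σ αᵢΔT Lᵢ = 10.2×10⁻⁶×138×220 + 18.4×10⁻⁶×138×675 = 2.024 mm.
Since the ends are fixed, an axial force P builds up, equal in every segment, with P · Σ Lᵢ/(AᵢEᵢ) = δ_free.
Σ Lᵢ/(AᵢEᵢ) = 220/(1875×116×10³) + 675/(2375×107×10³) = 3.668×10⁻⁶ mm/N.
Hence P = δ_free / Σ(L/AE) = 2.024/3.668×10⁻⁶ = 551.7 kN (compressive).
σ_{cast iron} = P / A = 551700 / 1875 = 294.3 MPa.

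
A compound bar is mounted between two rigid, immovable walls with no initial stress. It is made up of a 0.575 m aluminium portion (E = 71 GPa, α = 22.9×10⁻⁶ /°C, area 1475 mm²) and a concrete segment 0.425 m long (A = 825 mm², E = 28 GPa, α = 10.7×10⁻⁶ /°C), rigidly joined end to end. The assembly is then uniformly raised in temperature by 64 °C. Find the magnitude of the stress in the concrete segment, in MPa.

σ ≈ 57.5 MPa (compressive)

Free thermal expansion of the whole bar: Σ αᵢΔT Lᵢ = 22.9×10⁻⁶×64×575 + 10.7×10⁻⁶×64×425 = 1.134 mm.
The rigid supports impose zero overall length change; the single axial force P common to all segments must satisfy P Σ Lᵢ/(AᵢEᵢ) = δ_free.
The series flexibility is Σ Lᵢ/(AᵢEᵢ) = 575/(1475×71×10³) + 425/(825×28×10³) = 2.389×10⁻⁵ mm/N.
Hence P = δ_free / Σ(L/AE) = 1.134/2.389×10⁻⁵ = 47.46 kN (compressive).
σ_{concrete} = P / A = 47460 / 825 = 57.53 MPa.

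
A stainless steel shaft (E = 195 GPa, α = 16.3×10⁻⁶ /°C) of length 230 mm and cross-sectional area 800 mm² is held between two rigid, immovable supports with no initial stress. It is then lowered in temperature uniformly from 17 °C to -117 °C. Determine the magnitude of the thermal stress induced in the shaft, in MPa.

σ ≈ 426 MPa (tensile)

Because both ends are immovable the net strain is zero, and the suppressed thermal strain is αΔT = 16.3×10⁻⁶ × 134 = 2184.2×10⁻⁶.
Hence σ = E·αΔT = 195×10³ × 2184.2×10⁻⁶ = 425.9 MPa, tensile.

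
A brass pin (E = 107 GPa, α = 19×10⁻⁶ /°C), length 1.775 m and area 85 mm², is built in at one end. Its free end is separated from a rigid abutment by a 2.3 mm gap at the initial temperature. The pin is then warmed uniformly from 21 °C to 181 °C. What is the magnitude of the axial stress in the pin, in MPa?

Free thermal elongation = αΔT L = 19×10⁻⁶ × 160 × 1775 = 5.396 mm.
After closing the 2.3 mm clearance, 5.396 − 2.3 = 3.096 mm of expansion remains to be suppressed by the wall.
So σ = E(δ_free − g)/L = 107×10³ × 3.096/1775 = 186.6 MPa.

σ ≈ 187 MPa (compressive)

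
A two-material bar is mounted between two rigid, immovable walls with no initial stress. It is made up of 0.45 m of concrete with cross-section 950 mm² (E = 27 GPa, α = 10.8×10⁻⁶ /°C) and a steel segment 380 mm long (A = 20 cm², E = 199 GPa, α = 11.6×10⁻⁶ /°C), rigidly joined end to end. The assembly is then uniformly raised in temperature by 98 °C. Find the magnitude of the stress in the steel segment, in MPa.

Free thermal expansion of the whole bar: Σ αᵢΔT Lᵢ = 10.8×10⁻⁶×98×450 + 11.6×10⁻⁶×98×380 = 0.9083 mm.
Since the ends are fixed, an axial force P builds up, equal in every segment, with P · Σ Lᵢ/(AᵢEᵢ) = δ_free.
Σ Lᵢ/(AᵢEᵢ) = 450/(950×27×10³) + 380/(2000×199×10³) = 1.85×10⁻⁵ mm/N.
Hence P = δ_free / Σ(L/AE) = 0.9083/1.85×10⁻⁵ = 49.1 kN (compressive).
σ_{steel} = P / A = 49100 / 2000 = 24.55 MPa.

σ ≈ 24.5 MPa (compressive)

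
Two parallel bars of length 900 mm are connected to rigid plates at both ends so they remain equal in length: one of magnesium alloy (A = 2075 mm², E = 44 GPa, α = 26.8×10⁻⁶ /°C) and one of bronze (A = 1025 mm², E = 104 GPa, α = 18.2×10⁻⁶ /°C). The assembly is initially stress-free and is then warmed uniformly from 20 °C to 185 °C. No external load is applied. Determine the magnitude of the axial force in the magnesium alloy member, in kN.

P ≈ 69.8 kN (compressive in the magnesium alloy)

The magnesium alloy has the larger α, so on heating it would change length more than the bronze if both were free. The rigid plates force a common final length, so the magnesium alloy is put into compression and the bronze into tension, with equal and opposite forces P (no external load).
Compatibility of the two members (thermal + elastic change equal): (α₁ − α₂)ΔT = P·[1/(A₁E₁) + 1/(A₂E₂)].
|α₁ − α₂|·ΔT = 8.6×10⁻⁶ × 165 = 0.001419.
1/(A₁E₁) + 1/(A₂E₂) = 1/(2075×44×10³) + 1/(1025×104×10³) = 2.033×10⁻⁸ N⁻¹.
So P = 0.001419 / 2.033×10⁻⁸ = 69.79 kN.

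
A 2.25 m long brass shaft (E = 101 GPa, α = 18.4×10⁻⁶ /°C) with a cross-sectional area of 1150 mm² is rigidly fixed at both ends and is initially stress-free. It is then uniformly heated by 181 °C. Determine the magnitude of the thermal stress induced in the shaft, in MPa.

σ ≈ 336 MPa (compressive)

Because both ends are immovable the net strain is zero, and the suppressed thermal strain is αΔT = 18.4×10⁻⁶ × 181 = 3330.4×10⁻⁶.
σ = EαΔT = 101×10³ × 18.4×10⁻⁶ × 181 = 336.4 MPa (compressive; the shaft is trying to expand).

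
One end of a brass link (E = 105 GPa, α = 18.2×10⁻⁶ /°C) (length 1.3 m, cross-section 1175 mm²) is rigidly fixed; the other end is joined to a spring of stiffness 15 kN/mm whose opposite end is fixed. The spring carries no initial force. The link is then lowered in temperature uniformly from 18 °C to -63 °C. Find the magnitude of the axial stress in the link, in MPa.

σ ≈ 21.1 MPa (tensile)

The unrestrained thermal change is αΔT L = 18.2×10⁻⁶ × 81 × 1300 = 1.916 mm.
With a force P in the spring, the elastic change of the link is PL/(AE) and that of the spring is P/k; compatibility requires their sum to equal δ_free.
So P = δ_free / [L/(AE) + 1/k] = 1.916 / [ 1300/(1175×105×10³) + 1/(15×10³) ].
P = 1.916 / 7.72×10⁻⁵ = 24820 N.
σ = P/A = 24820/1175 = 21.13 MPa.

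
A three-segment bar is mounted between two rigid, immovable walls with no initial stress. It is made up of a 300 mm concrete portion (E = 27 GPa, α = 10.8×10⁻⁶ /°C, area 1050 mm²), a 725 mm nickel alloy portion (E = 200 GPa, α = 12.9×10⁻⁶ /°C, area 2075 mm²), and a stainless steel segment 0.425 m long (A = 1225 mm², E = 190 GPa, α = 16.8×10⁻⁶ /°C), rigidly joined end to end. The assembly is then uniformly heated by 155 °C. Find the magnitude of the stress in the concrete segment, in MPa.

σ ≈ 206 MPa (compressive)

Free thermal expansion of the whole bar: Σ αᵢΔT Lᵢ = 10.8×10⁻⁶×155×300 + 12.9×10⁻⁶×155×725 + 16.8×10⁻⁶×155×425 = 3.059 mm.
The rigid supports impose zero overall length change; the single axial force P common to all segments must satisfy P Σ Lᵢ/(AᵢEᵢ) = δ_free.
Σ Lᵢ/(AᵢEᵢ) = 300/(1050×27×10³) + 725/(2075×200×10³) + 425/(1225×190×10³) = 1.415×10⁻⁵ mm/N.
So P = 3.059 / 1.415×10⁻⁵ = 216.1 kN, compressive.
σ_{concrete} = P / A = 216100 / 1050 = 205.8 MPa.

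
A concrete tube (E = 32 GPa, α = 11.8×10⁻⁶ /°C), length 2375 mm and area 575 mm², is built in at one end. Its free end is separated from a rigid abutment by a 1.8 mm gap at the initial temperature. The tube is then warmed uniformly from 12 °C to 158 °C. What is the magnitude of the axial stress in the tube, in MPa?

σ ≈ 30.9 MPa (compressive)

Unrestrained expansion: δ_free = αΔT L = 11.8×10⁻⁶ × 146 × 2375 = 4.092 mm.
After closing the 1.8 mm clearance, 4.092 − 1.8 = 2.292 mm of expansion remains to be suppressed by the wall.
So σ = E(δ_free − g)/L = 32×10³ × 2.292/2375 = 30.88 MPa.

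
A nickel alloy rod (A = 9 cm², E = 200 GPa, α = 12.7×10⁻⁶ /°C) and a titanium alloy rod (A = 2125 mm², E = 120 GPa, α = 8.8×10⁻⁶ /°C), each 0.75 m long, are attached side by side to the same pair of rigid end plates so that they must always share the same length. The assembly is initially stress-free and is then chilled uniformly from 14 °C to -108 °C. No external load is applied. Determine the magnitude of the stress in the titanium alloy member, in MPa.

Equilibrium of a rigid end plate with no external load gives equal and opposite internal forces ±P in the two members. Since α_{nickel alloy} > α_{titanium alloy}, cooling drives the nickel alloy into tension and the titanium alloy into compression.
Equating the net (thermal + elastic) strains gives |α₁ − α₂|·ΔT = P·[1/(A₁E₁) + 1/(A₂E₂)].
|α₁ − α₂|·ΔT = 3.9×10⁻⁶ × 122 = 0.0004758.
1/(A₁E₁) + 1/(A₂E₂) = 1/(900×200×10³) + 1/(2125×120×10³) = 9.477×10⁻⁹ N⁻¹.
P = 0.0004758 / 9.477×10⁻⁹ = 50210 N = 50.21 kN.
σ_{titanium alloy} = P/A₂ = 50210/2125 = 23.63 MPa, compressive.

σ ≈ 23.6 MPa (compressive)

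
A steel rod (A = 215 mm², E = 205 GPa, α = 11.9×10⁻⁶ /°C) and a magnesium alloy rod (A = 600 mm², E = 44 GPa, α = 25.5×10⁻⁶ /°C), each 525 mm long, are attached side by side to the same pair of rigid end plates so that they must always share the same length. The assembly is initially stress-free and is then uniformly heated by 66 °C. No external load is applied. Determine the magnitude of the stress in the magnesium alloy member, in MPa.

σ ≈ 24.7 MPa (compressive)

Both members must finish at the same length. With the larger α, the magnesium alloy tends to over-expand; the plates restrain it, putting the magnesium alloy in compression and the steel in tension. With no external load the two internal forces are equal and opposite, magnitude P.
Equating the net (thermal + elastic) strains gives |α₁ − α₂|·ΔT = P·[1/(A₁E₁) + 1/(A₂E₂)].
|α₁ − α₂|·ΔT = 13.6×10⁻⁶ × 66 = 0.0008976.
1/(A₁E₁) + 1/(A₂E₂) = 1/(215×205×10³) + 1/(600×44×10³) = 6.057×10⁻⁸ N⁻¹.
So P = 0.0008976 / 6.057×10⁻⁸ = 14.82 kN.
σ_{magnesium alloy} = P/A₂ = 14820/600 = 24.7 MPa, compressive.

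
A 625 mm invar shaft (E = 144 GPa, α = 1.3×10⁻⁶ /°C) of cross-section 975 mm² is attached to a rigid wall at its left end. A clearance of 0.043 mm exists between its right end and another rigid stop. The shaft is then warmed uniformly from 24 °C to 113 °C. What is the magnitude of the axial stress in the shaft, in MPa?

σ ≈ 6.75 MPa (compressive)

Free thermal elongation = αΔT L = 1.3×10⁻⁶ × 89 × 625 = 0.07231 mm.
After closing the 0.043 mm clearance, 0.07231 − 0.043 = 0.02931 mm of expansion remains to be suppressed by the wall.
That suppressed elongation corresponds to σ = E·Δ/L = 144×10³ × 0.02931/625 = 6.754 MPa.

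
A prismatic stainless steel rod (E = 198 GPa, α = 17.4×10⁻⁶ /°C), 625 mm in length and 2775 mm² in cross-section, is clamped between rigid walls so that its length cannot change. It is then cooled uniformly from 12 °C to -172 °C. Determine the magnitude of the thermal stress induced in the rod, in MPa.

Because both ends are immovable the net strain is zero, and the suppressed thermal strain is αΔT = 17.4×10⁻⁶ × 184 = 3201.6×10⁻⁶.
The stress required to suppress this strain is σ = Eε = 198×10³ × 3201.6×10⁻⁶ = 633.9 MPa, tensile since the rod is trying to contract.

σ ≈ 634 MPa (tensile)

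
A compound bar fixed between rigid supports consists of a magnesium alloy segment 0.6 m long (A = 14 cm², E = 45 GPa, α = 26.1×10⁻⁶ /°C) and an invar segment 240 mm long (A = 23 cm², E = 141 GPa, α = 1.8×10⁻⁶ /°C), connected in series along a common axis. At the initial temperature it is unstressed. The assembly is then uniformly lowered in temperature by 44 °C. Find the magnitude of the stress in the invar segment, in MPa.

σ ≈ 30 MPa (tensile)

If the supports were absent, the total length change would be Σ αᵢΔT Lᵢ = 26.1×10⁻⁶×44×600 + 1.8×10⁻⁶×44×240 = 0.708 mm.
Since the ends are fixed, an axial force P builds up, equal in every segment, with P · Σ Lᵢ/(AᵢEᵢ) = δ_free.
The series flexibility is Σ Lᵢ/(AᵢEᵢ) = 600/(1400×45×10³) + 240/(2300×141×10³) = 1.026×10⁻⁵ mm/N.
So P = 0.708 / 1.026×10⁻⁵ = 68.98 kN, tensile.
σ_{invar} = P / A = 68980 / 2300 = 29.99 MPa.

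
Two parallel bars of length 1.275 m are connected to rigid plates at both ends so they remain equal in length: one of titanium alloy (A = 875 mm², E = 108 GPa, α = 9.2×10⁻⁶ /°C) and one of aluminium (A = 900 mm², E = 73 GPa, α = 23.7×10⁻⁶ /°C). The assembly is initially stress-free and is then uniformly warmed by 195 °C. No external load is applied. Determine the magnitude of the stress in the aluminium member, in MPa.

σ ≈ 122 MPa (compressive)

The aluminium has the larger α, so on heating it would change length more than the titanium alloy if both were free. The rigid plates force a common final length, so the aluminium is put into compression and the titanium alloy into tension, with equal and opposite forces P (no external load).
Setting the final lengths equal and cancelling L: (α₁ − α₂)ΔT = P/(A₁E₁) + P/(A₂E₂).
|α₁ − α₂|·ΔT = 14.5×10⁻⁶ × 195 = 0.002828.
1/(A₁E₁) + 1/(A₂E₂) = 1/(875×108×10³) + 1/(900×73×10³) = 2.58×10⁻⁸ N⁻¹.
So P = 0.002828 / 2.58×10⁻⁸ = 109.6 kN.
σ_{aluminium} = P/A₂ = 109600/900 = 121.8 MPa, compressive.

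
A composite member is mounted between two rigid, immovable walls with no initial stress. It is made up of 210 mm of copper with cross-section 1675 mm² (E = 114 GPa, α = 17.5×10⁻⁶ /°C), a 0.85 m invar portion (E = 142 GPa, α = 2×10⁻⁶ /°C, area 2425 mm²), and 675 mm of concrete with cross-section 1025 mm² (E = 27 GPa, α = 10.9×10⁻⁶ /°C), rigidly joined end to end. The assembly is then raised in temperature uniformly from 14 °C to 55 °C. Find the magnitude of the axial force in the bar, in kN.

Free thermal expansion of the whole bar: Σ αᵢΔT Lᵢ = 17.5×10⁻⁶×41×210 + 2×10⁻⁶×41×850 + 10.9×10⁻⁶×41×675 = 0.522 mm.
The rigid supports impose zero overall length change; the single axial force P common to all segments must satisfy P Σ Lᵢ/(AᵢEᵢ) = δ_free.
The series flexibility is Σ Lᵢ/(AᵢEᵢ) = 210/(1675×114×10³) + 850/(2425×142×10³) + 675/(1025×27×10³) = 2.796×10⁻⁵ mm/N.
So P = 0.522 / 2.796×10⁻⁵ = 18.67 kN, compressive.

P ≈ 18.7 kN (compressive)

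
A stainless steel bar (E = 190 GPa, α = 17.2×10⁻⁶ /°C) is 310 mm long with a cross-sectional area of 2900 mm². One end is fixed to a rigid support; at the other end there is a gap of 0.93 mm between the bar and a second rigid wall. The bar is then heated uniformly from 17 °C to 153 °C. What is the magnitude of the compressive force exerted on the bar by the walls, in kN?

Free thermal elongation = αΔT L = 17.2×10⁻⁶ × 136 × 310 = 0.7252 mm.
This is smaller than the 0.93 mm clearance, so the bar expands freely without reaching the stop — the stress is zero.

P ≈ 0 kN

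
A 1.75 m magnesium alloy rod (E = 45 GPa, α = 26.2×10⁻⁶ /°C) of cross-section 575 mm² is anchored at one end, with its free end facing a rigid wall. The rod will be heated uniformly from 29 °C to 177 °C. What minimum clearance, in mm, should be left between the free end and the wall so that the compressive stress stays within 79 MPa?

Free expansion if unrestrained: δ_free = αΔT L = 26.2×10⁻⁶ × 148 × 1750 = 6.786 mm.
At the allowable stress the elastic shortening the wall may impose is σL/E = 79 × 1750 / (45×10³) = 3.072 mm.
So the gap has to take up the difference, g_min = δ_free − σL/E = 6.786 − 3.072 = 3.714 mm.

g ≈ 3.71 mm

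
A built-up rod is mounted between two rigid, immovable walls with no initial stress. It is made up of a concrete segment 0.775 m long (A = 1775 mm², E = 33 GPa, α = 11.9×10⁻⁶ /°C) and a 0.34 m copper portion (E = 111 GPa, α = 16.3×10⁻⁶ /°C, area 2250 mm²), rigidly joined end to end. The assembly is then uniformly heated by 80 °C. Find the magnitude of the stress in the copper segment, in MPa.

Free thermal expansion of the whole bar: Σ αᵢΔT Lᵢ = 11.9×10⁻⁶×80×775 + 16.3×10⁻⁶×80×340 = 1.181 mm.
The rigid supports impose zero overall length change; the single axial force P common to all segments must satisfy P Σ Lᵢ/(AᵢEᵢ) = δ_free.
The series flexibility is Σ Lᵢ/(AᵢEᵢ) = 775/(1775×33×10³) + 340/(2250×111×10³) = 1.459×10⁻⁵ mm/N.
P = 1.181 / 1.459×10⁻⁵ = 80940 N = 80.94 kN, compressive.
σ_{copper} = P / A = 80940 / 2250 = 35.98 MPa.

σ ≈ 36 MPa (compressive)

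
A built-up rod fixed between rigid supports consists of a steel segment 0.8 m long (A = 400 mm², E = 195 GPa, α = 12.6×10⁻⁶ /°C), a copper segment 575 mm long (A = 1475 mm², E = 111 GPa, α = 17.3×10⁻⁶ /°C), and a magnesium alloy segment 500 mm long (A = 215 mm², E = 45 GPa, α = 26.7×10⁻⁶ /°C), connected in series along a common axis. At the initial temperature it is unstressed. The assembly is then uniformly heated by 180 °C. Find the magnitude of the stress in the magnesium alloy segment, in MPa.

Free thermal expansion of the whole bar: Σ αᵢΔT Lᵢ = 12.6×10⁻⁶×180×800 + 17.3×10⁻⁶×180×575 + 26.7×10⁻⁶×180×500 = 6.008 mm.
Since the ends are fixed, an axial force P builds up, equal in every segment, with P · Σ Lᵢ/(AᵢEᵢ) = δ_free.
Σ Lᵢ/(AᵢEᵢ) = 800/(400×195×10³) + 575/(1475×111×10³) + 500/(215×45×10³) = 6.545×10⁻⁵ mm/N.
P = 6.008 / 6.545×10⁻⁵ = 91800 N = 91.8 kN, compressive.
σ_{magnesium alloy} = P / A = 91800 / 215 = 427 MPa.

σ ≈ 427 MPa (compressive)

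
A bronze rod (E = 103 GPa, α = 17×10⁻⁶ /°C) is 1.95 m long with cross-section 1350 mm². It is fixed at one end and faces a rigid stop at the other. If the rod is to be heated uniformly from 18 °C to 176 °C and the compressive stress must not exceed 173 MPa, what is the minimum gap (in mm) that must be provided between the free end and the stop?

g ≈ 1.96 mm

With no wall the rod would lengthen by αΔT L = 17×10⁻⁶ × 158 × 1950 = 5.238 mm.
At the allowable stress the elastic shortening the wall may impose is σL/E = 173 × 1950 / (103×10³) = 3.275 mm.
The gap must absorb the remainder: g_min = 5.238 − 3.275 = 1.962 mm.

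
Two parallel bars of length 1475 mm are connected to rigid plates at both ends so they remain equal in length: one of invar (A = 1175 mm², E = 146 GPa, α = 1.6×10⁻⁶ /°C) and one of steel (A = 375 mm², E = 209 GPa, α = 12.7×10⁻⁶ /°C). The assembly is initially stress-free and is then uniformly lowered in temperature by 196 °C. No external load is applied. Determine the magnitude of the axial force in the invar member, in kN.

P ≈ 117 kN (compressive in the invar)

Equilibrium of a rigid end plate with no external load gives equal and opposite internal forces ±P in the two members. Since α_{steel} > α_{invar}, cooling drives the steel into tension and the invar into compression.
Equating the net (thermal + elastic) strains gives |α₁ − α₂|·ΔT = P·[1/(A₁E₁) + 1/(A₂E₂)].
|α₁ − α₂|·ΔT = 11.1×10⁻⁶ × 196 = 0.002176.
1/(A₁E₁) + 1/(A₂E₂) = 1/(1175×146×10³) + 1/(375×209×10³) = 1.859×10⁻⁸ N⁻¹.
So P = 0.002176 / 1.859×10⁻⁸ = 117 kN.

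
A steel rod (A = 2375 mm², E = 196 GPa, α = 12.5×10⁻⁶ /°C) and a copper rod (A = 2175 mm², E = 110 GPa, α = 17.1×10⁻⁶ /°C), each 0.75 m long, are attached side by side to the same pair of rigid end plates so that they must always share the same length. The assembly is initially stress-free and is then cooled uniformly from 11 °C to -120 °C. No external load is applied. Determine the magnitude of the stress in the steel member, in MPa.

Both members must finish at the same length. With the larger α, the copper tends to over-contract; the plates restrain it, putting the copper in tension and the steel in compression. With no external load the two internal forces are equal and opposite, magnitude P.
Setting the final lengths equal and cancelling L: (α₁ − α₂)ΔT = P/(A₁E₁) + P/(A₂E₂).
|α₁ − α₂|·ΔT = 4.6×10⁻⁶ × 131 = 0.0006026.
1/(A₁E₁) + 1/(A₂E₂) = 1/(2375×196×10³) + 1/(2175×110×10³) = 6.328×10⁻⁹ N⁻¹.
So P = 0.0006026 / 6.328×10⁻⁹ = 95.23 kN.
σ_{steel} = P/A₁ = 95230/2375 = 40.1 MPa, compressive.

σ ≈ 40.1 MPa (compressive)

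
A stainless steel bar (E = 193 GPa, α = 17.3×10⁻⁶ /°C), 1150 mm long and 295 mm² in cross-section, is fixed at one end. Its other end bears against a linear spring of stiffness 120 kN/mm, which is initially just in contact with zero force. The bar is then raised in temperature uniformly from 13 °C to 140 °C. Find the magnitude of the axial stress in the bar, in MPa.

The unrestrained thermal change is αΔT L = 17.3×10⁻⁶ × 127 × 1150 = 2.527 mm.
With a force P in the spring, the elastic change of the bar is PL/(AE) and that of the spring is P/k; compatibility requires their sum to equal δ_free.
P [ L/(AE) + 1/k ] = δ_free → P [ 1150/(295×193×10³) + 1/(120×10³) ] = 2.527.
P = 2.527 / 2.853×10⁻⁵ = 88560 N.
σ = P/A = 88560/295 = 300.2 MPa.

σ ≈ 300 MPa (compressive)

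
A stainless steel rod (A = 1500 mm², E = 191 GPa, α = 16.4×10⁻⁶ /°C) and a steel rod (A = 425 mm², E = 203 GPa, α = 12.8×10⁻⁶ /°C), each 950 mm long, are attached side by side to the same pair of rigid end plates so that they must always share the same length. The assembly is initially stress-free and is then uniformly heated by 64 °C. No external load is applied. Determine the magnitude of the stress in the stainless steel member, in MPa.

The stainless steel has the larger α, so on heating it would change length more than the steel if both were free. The rigid plates force a common final length, so the stainless steel is put into compression and the steel into tension, with equal and opposite forces P (no external load).
Setting the final lengths equal and cancelling L: (α₁ − α₂)ΔT = P/(A₁E₁) + P/(A₂E₂).
|α₁ − α₂|·ΔT = 3.6×10⁻⁶ × 64 = 0.0002304.
1/(A₁E₁) + 1/(A₂E₂) = 1/(1500×191×10³) + 1/(425×203×10³) = 1.508×10⁻⁸ N⁻¹.
P = 0.0002304 / 1.508×10⁻⁸ = 15280 N = 15.28 kN.
σ_{stainless steel} = P/A₁ = 15280/1500 = 10.18 MPa, compressive.

σ ≈ 10.2 MPa (compressive)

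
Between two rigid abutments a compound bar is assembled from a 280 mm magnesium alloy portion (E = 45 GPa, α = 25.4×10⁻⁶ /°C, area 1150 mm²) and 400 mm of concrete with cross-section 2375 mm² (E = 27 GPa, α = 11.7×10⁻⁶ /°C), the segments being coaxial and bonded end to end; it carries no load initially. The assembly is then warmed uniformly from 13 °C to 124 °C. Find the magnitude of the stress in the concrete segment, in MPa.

Free thermal expansion of the whole bar: Σ αᵢΔT Lᵢ = 25.4×10⁻⁶×111×280 + 11.7×10⁻⁶×111×400 = 1.309 mm.
Since the ends are fixed, an axial force P builds up, equal in every segment, with P · Σ Lᵢ/(AᵢEᵢ) = δ_free.
The series flexibility is Σ Lᵢ/(AᵢEᵢ) = 280/(1150×45×10³) + 400/(2375×27×10³) = 1.165×10⁻⁵ mm/N.
Hence P = δ_free / Σ(L/AE) = 1.309/1.165×10⁻⁵ = 112.4 kN (compressive).
σ_{concrete} = P / A = 112400 / 2375 = 47.31 MPa.

σ ≈ 47.3 MPa (compressive)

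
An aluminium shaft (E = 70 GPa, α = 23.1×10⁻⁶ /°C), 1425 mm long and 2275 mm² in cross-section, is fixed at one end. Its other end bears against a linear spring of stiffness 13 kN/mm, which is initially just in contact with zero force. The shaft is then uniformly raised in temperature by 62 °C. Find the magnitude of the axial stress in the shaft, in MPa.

σ ≈ 10.4 MPa (compressive)

If the spring were absent the shaft would lengthen by αΔT L = 23.1×10⁻⁶ × 62 × 1425 = 2.041 mm.
Let P be the compressive force at the spring. The shaft shortens elastically by PL/(AE) and the spring compresses by P/k; together these equal δ_free.
So P = δ_free / [L/(AE) + 1/k] = 2.041 / [ 1425/(2275×70×10³) + 1/(13×10³) ].
P = 2.041 / 8.587×10⁻⁵ = 23770 N.
σ = P/A = 23770/2275 = 10.45 MPa.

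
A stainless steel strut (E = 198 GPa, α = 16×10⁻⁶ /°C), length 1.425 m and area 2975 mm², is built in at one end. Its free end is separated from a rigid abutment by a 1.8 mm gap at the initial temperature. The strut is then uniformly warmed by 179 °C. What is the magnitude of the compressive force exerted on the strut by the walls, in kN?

P ≈ 943 kN

Free thermal elongation = αΔT L = 16×10⁻⁶ × 179 × 1425 = 4.081 mm.
After closing the 1.8 mm clearance, 4.081 − 1.8 = 2.281 mm of expansion remains to be suppressed by the wall.
Compatibility: PL/(AE) = 2.281 mm, so σ = P/A = E × (2.281/1425) = 317 MPa.
P = σA = 317 × 2975 = 943 kN.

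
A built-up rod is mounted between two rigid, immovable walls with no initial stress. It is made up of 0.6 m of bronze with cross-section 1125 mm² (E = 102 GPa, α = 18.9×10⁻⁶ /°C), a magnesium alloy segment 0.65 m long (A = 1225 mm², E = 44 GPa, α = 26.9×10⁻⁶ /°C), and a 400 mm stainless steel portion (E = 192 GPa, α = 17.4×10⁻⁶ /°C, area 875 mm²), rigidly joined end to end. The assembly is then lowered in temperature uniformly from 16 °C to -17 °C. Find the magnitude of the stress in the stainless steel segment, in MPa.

With the walls removed the bar would change length by δ_free = Σ αᵢΔT Lᵢ = 18.9×10⁻⁶×33×600 + 26.9×10⁻⁶×33×650 + 17.4×10⁻⁶×33×400 = 1.181 mm.
The walls prevent any net length change, so an axial force P (same in every segment) develops. Compatibility: P · Σ Lᵢ/(AᵢEᵢ) = δ_free.
Σ Lᵢ/(AᵢEᵢ) = 600/(1125×102×10³) + 650/(1225×44×10³) + 400/(875×192×10³) = 1.967×10⁻⁵ mm/N.
P = 1.181 / 1.967×10⁻⁵ = 60040 N = 60.04 kN, tensile.
σ_{stainless steel} = P / A = 60040 / 875 = 68.62 MPa.

σ ≈ 68.6 MPa (tensile)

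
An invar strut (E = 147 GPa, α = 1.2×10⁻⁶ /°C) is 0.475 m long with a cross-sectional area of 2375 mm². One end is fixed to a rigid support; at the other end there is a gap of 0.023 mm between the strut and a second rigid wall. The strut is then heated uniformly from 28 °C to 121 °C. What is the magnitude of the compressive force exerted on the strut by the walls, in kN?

Unrestrained expansion: δ_free = αΔT L = 1.2×10⁻⁶ × 93 × 475 = 0.05301 mm.
After closing the 0.023 mm clearance, 0.05301 − 0.023 = 0.03001 mm of expansion remains to be suppressed by the wall.
That suppressed elongation corresponds to σ = E·Δ/L = 147×10³ × 0.03001/475 = 9.287 MPa.
P = σA = 9.287 × 2375 = 22.06 kN.

P ≈ 22.1 kN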